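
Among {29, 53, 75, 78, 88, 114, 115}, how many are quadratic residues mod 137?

(29/137) = -1 → non-residue.
(53/137) = -1 → non-residue.
(75/137) = -1 → non-residue.
(78/137) = +1 → QR.
(88/137) = +1 → QR.
(114/137) = -1 → non-residue.
(115/137) = +1 → QR.
Total quadratic residues among the 7: 3.

3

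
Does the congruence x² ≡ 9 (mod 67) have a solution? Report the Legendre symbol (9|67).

Reciprocity: 9 ≡ 1 and 67 ≡ 3 (mod 4), so (9/67) = +(67/9).
Reduce top mod 9: now compute (4/9).
Pull out 2^2: since 9 ≡ 1 (mod 8), (2/9) = +1, so (2/9)^2 = +1.
Reached (1/9) = 1. Collecting the sign flips along the way, the symbol is +1.

1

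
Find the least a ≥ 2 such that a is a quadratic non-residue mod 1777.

5

(2/1777) = +1, so 2 is a residue.
(3/1777) = +1, so 3 is a residue.
(4/1777) = +1, so 4 is a residue.
(5/1777) = −1, so 5 is the smallest positive non-residue mod 1777.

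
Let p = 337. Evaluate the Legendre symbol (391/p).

Euler's criterion: (391/337) ≡ 54^168 (mod 337).
54^2 ≡ 220 (mod 337)
54^4 ≡ 209 (mod 337)
54^8 ≡ 208 (mod 337)
54^16 ≡ 128 (mod 337)
54^32 ≡ 208 (mod 337)
54^64 ≡ 128 (mod 337)
54^128 ≡ 208 (mod 337)
54^168 = 54^(128+32+8) ≡ 1 (mod 337).
Result is 1, so (391/337) = 1.

1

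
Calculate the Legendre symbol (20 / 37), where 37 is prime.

-1

Pull out 2^2: since 37 ≡ 5 (mod 8), (2/37) = -1, so (2/37)^2 = +1.
Reciprocity: 5 ≡ 1 and 37 ≡ 1 (mod 4), so (5/37) = +(37/5).
Reduce top mod 5: now compute (2/5).
Pull out 2: since 5 ≡ 5 (mod 8), (2/5) = -1.
Reached (1/5) = 1. Collecting the sign flips along the way, the symbol is -1.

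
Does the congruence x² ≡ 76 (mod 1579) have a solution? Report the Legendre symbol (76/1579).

Pull out 2^2: since 1579 ≡ 3 (mod 8), (2/1579) = -1, so (2/1579)^2 = +1.
Reciprocity: 19 ≡ 3 and 1579 ≡ 3 (mod 4), so (19/1579) = −(1579/19).
Reduce top mod 19: now compute (2/19).
Pull out 2: since 19 ≡ 3 (mod 8), (2/19) = -1.
Reached (1/19) = 1. Collecting the sign flips along the way, the symbol is +1.

1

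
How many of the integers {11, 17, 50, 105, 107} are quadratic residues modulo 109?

1

(11/109) = -1 → non-residue.
(17/109) = -1 → non-residue.
(50/109) = -1 → non-residue.
(105/109) = +1 → QR.
(107/109) = -1 → non-residue.
Total quadratic residues among the 5: 1.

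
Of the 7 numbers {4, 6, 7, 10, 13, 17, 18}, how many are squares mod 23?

(4/23) = +1 → QR.
(6/23) = +1 → QR.
(7/23) = -1 → non-residue.
(10/23) = -1 → non-residue.
(13/23) = +1 → QR.
(17/23) = -1 → non-residue.
(18/23) = +1 → QR.
Total quadratic residues among the 7: 4.

4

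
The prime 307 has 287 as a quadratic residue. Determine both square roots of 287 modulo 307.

139, 168

Since 307 ≡ 3 (mod 4), a square root of 287 is 287^((307+1)/4) = 287^77 mod 307.
Repeated squaring: 287^2≡93, 287^4≡53, 287^8≡46, 287^16≡274, 287^32≡168, 287^64≡287 (mod 307).
287^77 = 287^(64+8+4+1) ≡ 168 (mod 307).
Check: 168² = 28224 ≡ 287 (mod 307). The two roots are 139 and 168.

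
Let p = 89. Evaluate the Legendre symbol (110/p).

1

First reduce: 110 ≡ 21 (mod 89).
Reciprocity: 21 ≡ 1 and 89 ≡ 1 (mod 4), so (21/89) = +(89/21).
Reduce top mod 21: now compute (5/21).
Reciprocity: 5 ≡ 1 and 21 ≡ 1 (mod 4), so (5/21) = +(21/5).
Reduce top mod 5: now compute (1/5).
Reached (1/5) = 1. Collecting the sign flips along the way, the symbol is +1.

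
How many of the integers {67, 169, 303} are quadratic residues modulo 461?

(67/461) = +1 → QR.
(169/461) = +1 → QR.
(303/461) = +1 → QR.
Total quadratic residues among the 3: 3.

3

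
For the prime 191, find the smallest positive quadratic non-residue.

(2/191) = +1, so 2 is a residue.
(3/191) = +1, so 3 is a residue.
(4/191) = +1, so 4 is a residue.
(5/191) = +1, so 5 is a residue.
(6/191) = +1, so 6 is a residue.
(7/191) = −1, so 7 is the smallest positive non-residue mod 191.

7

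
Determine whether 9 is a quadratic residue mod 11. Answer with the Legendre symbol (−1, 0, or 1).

Reciprocity: 9 ≡ 1 and 11 ≡ 3 (mod 4), so (9/11) = +(11/9).
Reduce top mod 9: now compute (2/9).
Pull out 2: since 9 ≡ 1 (mod 8), (2/9) = +1.
Reached (1/9) = 1. Collecting the sign flips along the way, the symbol is +1.

1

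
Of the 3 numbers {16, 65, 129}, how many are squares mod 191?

(16/191) = +1 → QR.
(65/191) = +1 → QR.
(129/191) = +1 → QR.
Total quadratic residues among the 3: 3.

3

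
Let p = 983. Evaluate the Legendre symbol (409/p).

Reciprocity: 409 ≡ 1 and 983 ≡ 3 (mod 4), so (409/983) = +(983/409).
Reduce top mod 409: now compute (165/409).
Reciprocity: 165 ≡ 1 and 409 ≡ 1 (mod 4), so (165/409) = +(409/165).
Reduce top mod 165: now compute (79/165).
Reciprocity: 79 ≡ 3 and 165 ≡ 1 (mod 4), so (79/165) = +(165/79).
Reduce top mod 79: now compute (7/79).
Reciprocity: 7 ≡ 3 and 79 ≡ 3 (mod 4), so (7/79) = −(79/7).
Reduce top mod 7: now compute (2/7).
Pull out 2: since 7 ≡ 7 (mod 8), (2/7) = +1.
Reached (1/7) = 1. Collecting the sign flips along the way, the symbol is -1.

-1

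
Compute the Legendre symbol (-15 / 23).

Euler's criterion: (-15/23) ≡ 8^11 (mod 23).
8^2 ≡ 18 (mod 23)
8^4 ≡ 2 (mod 23)
8^8 ≡ 4 (mod 23)
8^11 = 8^(8+2+1) ≡ 1 (mod 23).
Result is 1, so (-15/23) = 1.

1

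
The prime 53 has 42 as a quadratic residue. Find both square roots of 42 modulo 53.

25, 28

53 ≡ 1 (mod 4), so we find a root by search.
Trying successive values, 25² = 625 ≡ 42 (mod 53). The other root is 53 − 25 = 28.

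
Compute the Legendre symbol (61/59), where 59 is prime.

-1

First reduce: 61 ≡ 2 (mod 59).
Pull out 2: since 59 ≡ 3 (mod 8), (2/59) = -1.
Reached (1/59) = 1. Collecting the sign flips along the way, the symbol is -1.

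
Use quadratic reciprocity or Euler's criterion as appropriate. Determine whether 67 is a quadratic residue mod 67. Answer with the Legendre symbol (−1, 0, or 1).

First reduce: 67 ≡ 0 (mod 67).
Top reduces to 0: gcd > 1, so the symbol is 0.

0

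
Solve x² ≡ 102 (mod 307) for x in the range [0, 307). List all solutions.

Since 307 ≡ 3 (mod 4), a square root of 102 is 102^((307+1)/4) = 102^77 mod 307.
Repeated squaring: 102^2≡273, 102^4≡235, 102^8≡272, 102^16≡304, 102^32≡9, 102^64≡81 (mod 307).
102^77 = 102^(64+8+4+1) ≡ 114 (mod 307).
Check: 114² = 12996 ≡ 102 (mod 307). The two roots are 114 and 193.

114, 193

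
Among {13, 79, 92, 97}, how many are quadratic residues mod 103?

4

(13/103) = +1 → QR.
(79/103) = +1 → QR.
(92/103) = +1 → QR.
(97/103) = +1 → QR.
Total quadratic residues among the 4: 4.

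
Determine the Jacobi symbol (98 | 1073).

1

Pull out 2: since 1073 ≡ 1 (mod 8), (2/1073) = +1.
Reciprocity: 49 ≡ 1 and 1073 ≡ 1 (mod 4), so (49/1073) = +(1073/49).
Reduce top mod 49: now compute (44/49).
Pull out 2^2: since 49 ≡ 1 (mod 8), (2/49) = +1, so (2/49)^2 = +1.
Reciprocity: 11 ≡ 3 and 49 ≡ 1 (mod 4), so (11/49) = +(49/11).
Reduce top mod 11: now compute (5/11).
Reciprocity: 5 ≡ 1 and 11 ≡ 3 (mod 4), so (5/11) = +(11/5).
Reduce top mod 5: now compute (1/5).
Reached (1/5) = 1. Collecting the sign flips along the way, the symbol is +1.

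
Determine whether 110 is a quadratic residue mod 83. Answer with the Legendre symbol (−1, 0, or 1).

Euler's criterion: (110/83) ≡ 27^41 (mod 83).
27^2 ≡ 65 (mod 83)
27^4 ≡ 75 (mod 83)
27^8 ≡ 64 (mod 83)
27^16 ≡ 29 (mod 83)
27^32 ≡ 11 (mod 83)
27^41 = 27^(32+8+1) ≡ 1 (mod 83).
Result is 1, so (110/83) = 1.

1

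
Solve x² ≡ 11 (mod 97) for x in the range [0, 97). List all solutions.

37, 60

97 ≡ 1 (mod 4), so we find a root by search.
Trying successive values, 37² = 1369 ≡ 11 (mod 97). The other root is 97 − 37 = 60.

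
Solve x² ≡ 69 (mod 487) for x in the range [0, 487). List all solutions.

80, 407

Since 487 ≡ 3 (mod 4), a square root of 69 is 69^((487+1)/4) = 69^122 mod 487.
Repeated squaring: 69^2≡378, 69^4≡193, 69^8≡237, 69^16≡164, 69^32≡111, 69^64≡146 (mod 487).
69^122 = 69^(64+32+16+8+2) ≡ 407 (mod 487).
Check: 407² = 165649 ≡ 69 (mod 487). The two roots are 80 and 407.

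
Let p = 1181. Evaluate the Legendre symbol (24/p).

1

Euler's criterion: (24/1181) ≡ 24^590 (mod 1181).
24^2 ≡ 576 (mod 1181)
24^4 ≡ 1096 (mod 1181)
24^8 ≡ 139 (mod 1181)
24^16 ≡ 425 (mod 1181)
24^32 ≡ 1113 (mod 1181)
24^64 ≡ 1081 (mod 1181)
24^128 ≡ 552 (mod 1181)
24^256 ≡ 6 (mod 1181)
24^512 ≡ 36 (mod 1181)
24^590 = 24^(512+64+8+4+2) ≡ 1 (mod 1181).
Result is 1, so (24/1181) = 1.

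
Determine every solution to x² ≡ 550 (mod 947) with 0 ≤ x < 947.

Since 947 ≡ 3 (mod 4), a square root of 550 is 550^((947+1)/4) = 550^237 mod 947.
Repeated squaring: 550^2≡407, 550^4≡871, 550^8≡94, 550^16≡313, 550^32≡428, 550^64≡413, 550^128≡109 (mod 947).
550^237 = 550^(128+64+32+8+4+1) ≡ 509 (mod 947).
Check: 509² = 259081 ≡ 550 (mod 947). The two roots are 438 and 509.

438, 509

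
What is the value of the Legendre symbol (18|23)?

1

Euler's criterion: (18/23) ≡ 18^11 (mod 23).
18^2 ≡ 2 (mod 23)
18^4 ≡ 4 (mod 23)
18^8 ≡ 16 (mod 23)
18^11 = 18^(8+2+1) ≡ 1 (mod 23).
Result is 1, so (18/23) = 1.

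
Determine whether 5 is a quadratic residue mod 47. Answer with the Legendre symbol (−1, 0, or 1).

-1

Reciprocity: 5 ≡ 1 and 47 ≡ 3 (mod 4), so (5/47) = +(47/5).
Reduce top mod 5: now compute (2/5).
Pull out 2: since 5 ≡ 5 (mod 8), (2/5) = -1.
Reached (1/5) = 1. Collecting the sign flips along the way, the symbol is -1.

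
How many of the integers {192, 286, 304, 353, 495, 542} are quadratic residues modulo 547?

3

(192/547) = -1 → non-residue.
(286/547) = -1 → non-residue.
(304/547) = +1 → QR.
(353/547) = +1 → QR.
(495/547) = -1 → non-residue.
(542/547) = +1 → QR.
Total quadratic residues among the 6: 3.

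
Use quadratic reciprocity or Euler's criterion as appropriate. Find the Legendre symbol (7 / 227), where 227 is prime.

Reciprocity: 7 ≡ 3 and 227 ≡ 3 (mod 4), so (7/227) = −(227/7).
Reduce top mod 7: now compute (3/7).
Reciprocity: 3 ≡ 3 and 7 ≡ 3 (mod 4), so (3/7) = −(7/3).
Reduce top mod 3: now compute (1/3).
Reached (1/3) = 1. Collecting the sign flips along the way, the symbol is +1.

1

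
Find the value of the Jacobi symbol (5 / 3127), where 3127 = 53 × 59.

Reciprocity: 5 ≡ 1 and 3127 ≡ 3 (mod 4), so (5/3127) = +(3127/5).
Reduce top mod 5: now compute (2/5).
Pull out 2: since 5 ≡ 5 (mod 8), (2/5) = -1.
Reached (1/5) = 1. Collecting the sign flips along the way, the symbol is -1.

-1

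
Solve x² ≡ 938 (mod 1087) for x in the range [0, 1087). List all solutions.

Since 1087 ≡ 3 (mod 4), a square root of 938 is 938^((1087+1)/4) = 938^272 mod 1087.
Repeated squaring: 938^2≡461, 938^4≡556, 938^8≡428, 938^16≡568, 938^32≡872, 938^64≡571, 938^128≡1028, 938^256≡220 (mod 1087).
938^272 = 938^(256+16) ≡ 1042 (mod 1087).
Check: 1042² = 1085764 ≡ 938 (mod 1087). The two roots are 45 and 1042.

45, 1042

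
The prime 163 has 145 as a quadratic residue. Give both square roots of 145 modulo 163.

54, 109

Since 163 ≡ 3 (mod 4), a square root of 145 is 145^((163+1)/4) = 145^41 mod 163.
Repeated squaring: 145^2≡161, 145^4≡4, 145^8≡16, 145^16≡93, 145^32≡10 (mod 163).
145^41 = 145^(32+8+1) ≡ 54 (mod 163).
Check: 54² = 2916 ≡ 145 (mod 163). The two roots are 54 and 109.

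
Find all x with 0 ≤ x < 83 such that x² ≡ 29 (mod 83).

Since 83 ≡ 3 (mod 4), a square root of 29 is 29^((83+1)/4) = 29^21 mod 83.
Repeated squaring: 29^2≡11, 29^4≡38, 29^8≡33, 29^16≡10 (mod 83).
29^21 = 29^(16+4+1) ≡ 64 (mod 83).
Check: 64² = 4096 ≡ 29 (mod 83). The two roots are 19 and 64.

19, 64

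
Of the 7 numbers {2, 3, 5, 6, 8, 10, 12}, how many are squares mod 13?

(2/13) = -1 → non-residue.
(3/13) = +1 → QR.
(5/13) = -1 → non-residue.
(6/13) = -1 → non-residue.
(8/13) = -1 → non-residue.
(10/13) = +1 → QR.
(12/13) = +1 → QR.
Total quadratic residues among the 7: 3.

3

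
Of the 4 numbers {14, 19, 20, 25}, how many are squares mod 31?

(14/31) = +1 → QR.
(19/31) = +1 → QR.
(20/31) = +1 → QR.
(25/31) = +1 → QR.
Total quadratic residues among the 4: 4.

4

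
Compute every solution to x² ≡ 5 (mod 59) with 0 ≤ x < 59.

8, 51

Since 59 ≡ 3 (mod 4), a square root of 5 is 5^((59+1)/4) = 5^15 mod 59.
Repeated squaring: 5^2≡25, 5^4≡35, 5^8≡45 (mod 59).
5^15 = 5^(8+4+2+1) ≡ 51 (mod 59).
Check: 51² = 2601 ≡ 5 (mod 59). The two roots are 8 and 51.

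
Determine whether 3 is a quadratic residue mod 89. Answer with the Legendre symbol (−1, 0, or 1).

-1

Reciprocity: 3 ≡ 3 and 89 ≡ 1 (mod 4), so (3/89) = +(89/3).
Reduce top mod 3: now compute (2/3).
Pull out 2: since 3 ≡ 3 (mod 8), (2/3) = -1.
Reached (1/3) = 1. Collecting the sign flips along the way, the symbol is -1.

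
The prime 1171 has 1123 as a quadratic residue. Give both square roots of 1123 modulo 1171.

149, 1022

Since 1171 ≡ 3 (mod 4), a square root of 1123 is 1123^((1171+1)/4) = 1123^293 mod 1171.
Repeated squaring: 1123^2≡1133, 1123^4≡273, 1123^8≡756, 1123^16≡88, 1123^32≡718, 1123^64≡284, 1123^128≡1028, 1123^256≡542 (mod 1171).
1123^293 = 1123^(256+32+4+1) ≡ 1022 (mod 1171).
Check: 1022² = 1044484 ≡ 1123 (mod 1171). The two roots are 149 and 1022.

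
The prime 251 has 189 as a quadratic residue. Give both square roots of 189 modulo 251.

38, 213

Since 251 ≡ 3 (mod 4), a square root of 189 is 189^((251+1)/4) = 189^63 mod 251.
Repeated squaring: 189^2≡79, 189^4≡217, 189^8≡152, 189^16≡12, 189^32≡144 (mod 251).
189^63 = 189^(32+16+8+4+2+1) ≡ 38 (mod 251).
Check: 38² = 1444 ≡ 189 (mod 251). The two roots are 38 and 213.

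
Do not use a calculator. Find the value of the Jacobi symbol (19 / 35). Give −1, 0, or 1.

Reciprocity: 19 ≡ 3 and 35 ≡ 3 (mod 4), so (19/35) = −(35/19).
Reduce top mod 19: now compute (16/19).
Pull out 2^4: since 19 ≡ 3 (mod 8), (2/19) = -1, so (2/19)^4 = +1.
Reached (1/19) = 1. Collecting the sign flips along the way, the symbol is -1.

-1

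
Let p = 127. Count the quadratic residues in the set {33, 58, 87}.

(33/127) = -1 → non-residue.
(58/127) = -1 → non-residue.
(87/127) = +1 → QR.
Total quadratic residues among the 3: 1.

1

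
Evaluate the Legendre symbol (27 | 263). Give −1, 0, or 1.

1

Euler's criterion: (27/263) ≡ 27^131 (mod 263).
27^2 ≡ 203 (mod 263)
27^4 ≡ 181 (mod 263)
27^8 ≡ 149 (mod 263)
27^16 ≡ 109 (mod 263)
27^32 ≡ 46 (mod 263)
27^64 ≡ 12 (mod 263)
27^128 ≡ 144 (mod 263)
27^131 = 27^(128+2+1) ≡ 1 (mod 263).
Result is 1, so (27/263) = 1.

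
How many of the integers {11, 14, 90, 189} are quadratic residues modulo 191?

1

(11/191) = -1 → non-residue.
(14/191) = -1 → non-residue.
(90/191) = +1 → QR.
(189/191) = -1 → non-residue.
Total quadratic residues among the 4: 1.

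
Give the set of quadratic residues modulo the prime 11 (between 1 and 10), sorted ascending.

1, 3, 4, 5, 9

Square k = 1,…,5 (k and 11−k give the same square):
1²=1, 2²=4, 3²=9, 4²≡5, 5²≡3 (mod 11).
So the quadratic residues mod 11 are {1, 3, 4, 5, 9}.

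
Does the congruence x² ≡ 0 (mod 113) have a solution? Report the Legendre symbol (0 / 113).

Top reduces to 0: gcd > 1, so the symbol is 0.

0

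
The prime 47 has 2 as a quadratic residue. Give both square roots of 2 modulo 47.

Since 47 ≡ 3 (mod 4), a square root of 2 is 2^((47+1)/4) = 2^12 mod 47.
Repeated squaring: 2^2≡4, 2^4≡16, 2^8≡21 (mod 47).
2^12 = 2^(8+4) ≡ 7 (mod 47).
Check: 7² = 49 ≡ 2 (mod 47). The two roots are 7 and 40.

7, 40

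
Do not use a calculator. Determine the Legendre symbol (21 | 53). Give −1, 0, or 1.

Reciprocity: 21 ≡ 1 and 53 ≡ 1 (mod 4), so (21/53) = +(53/21).
Reduce top mod 21: now compute (11/21).
Reciprocity: 11 ≡ 3 and 21 ≡ 1 (mod 4), so (11/21) = +(21/11).
Reduce top mod 11: now compute (10/11).
Pull out 2: since 11 ≡ 3 (mod 8), (2/11) = -1.
Reciprocity: 5 ≡ 1 and 11 ≡ 3 (mod 4), so (5/11) = +(11/5).
Reduce top mod 5: now compute (1/5).
Reached (1/5) = 1. Collecting the sign flips along the way, the symbol is -1.

-1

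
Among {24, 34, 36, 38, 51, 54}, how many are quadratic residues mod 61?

(24/61) = -1 → non-residue.
(34/61) = +1 → QR.
(36/61) = +1 → QR.
(38/61) = -1 → non-residue.
(51/61) = -1 → non-residue.
(54/61) = -1 → non-residue.
Total quadratic residues among the 6: 2.

2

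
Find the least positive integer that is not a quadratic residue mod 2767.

3

(2/2767) = +1, so 2 is a residue.
(3/2767) = −1, so 3 is the smallest positive non-residue mod 2767.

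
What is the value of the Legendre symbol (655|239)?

First reduce: 655 ≡ 177 (mod 239).
Reciprocity: 177 ≡ 1 and 239 ≡ 3 (mod 4), so (177/239) = +(239/177).
Reduce top mod 177: now compute (62/177).
Pull out 2: since 177 ≡ 1 (mod 8), (2/177) = +1.
Reciprocity: 31 ≡ 3 and 177 ≡ 1 (mod 4), so (31/177) = +(177/31).
Reduce top mod 31: now compute (22/31).
Pull out 2: since 31 ≡ 7 (mod 8), (2/31) = +1.
Reciprocity: 11 ≡ 3 and 31 ≡ 3 (mod 4), so (11/31) = −(31/11).
Reduce top mod 11: now compute (9/11).
Reciprocity: 9 ≡ 1 and 11 ≡ 3 (mod 4), so (9/11) = +(11/9).
Reduce top mod 9: now compute (2/9).
Pull out 2: since 9 ≡ 1 (mod 8), (2/9) = +1.
Reached (1/9) = 1. Collecting the sign flips along the way, the symbol is -1.

-1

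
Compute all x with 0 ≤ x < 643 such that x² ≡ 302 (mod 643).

Since 643 ≡ 3 (mod 4), a square root of 302 is 302^((643+1)/4) = 302^161 mod 643.
Repeated squaring: 302^2≡541, 302^4≡116, 302^8≡596, 302^16≡280, 302^32≡597, 302^64≡187, 302^128≡247 (mod 643).
302^161 = 302^(128+32+1) ≡ 367 (mod 643).
Check: 367² = 134689 ≡ 302 (mod 643). The two roots are 276 and 367.

276, 367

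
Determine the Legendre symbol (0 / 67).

0

Top reduces to 0: gcd > 1, so the symbol is 0.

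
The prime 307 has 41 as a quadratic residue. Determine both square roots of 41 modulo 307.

Since 307 ≡ 3 (mod 4), a square root of 41 is 41^((307+1)/4) = 41^77 mod 307.
Repeated squaring: 41^2≡146, 41^4≡133, 41^8≡190, 41^16≡181, 41^32≡219, 41^64≡69 (mod 307).
41^77 = 41^(64+8+4+1) ≡ 196 (mod 307).
Check: 196² = 38416 ≡ 41 (mod 307). The two roots are 111 and 196.

111, 196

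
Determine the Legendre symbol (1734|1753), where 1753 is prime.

1

Pull out 2: since 1753 ≡ 1 (mod 8), (2/1753) = +1.
Reciprocity: 867 ≡ 3 and 1753 ≡ 1 (mod 4), so (867/1753) = +(1753/867).
Reduce top mod 867: now compute (19/867).
Reciprocity: 19 ≡ 3 and 867 ≡ 3 (mod 4), so (19/867) = −(867/19).
Reduce top mod 19: now compute (12/19).
Pull out 2^2: since 19 ≡ 3 (mod 8), (2/19) = -1, so (2/19)^2 = +1.
Reciprocity: 3 ≡ 3 and 19 ≡ 3 (mod 4), so (3/19) = −(19/3).
Reduce top mod 3: now compute (1/3).
Reached (1/3) = 1. Collecting the sign flips along the way, the symbol is +1.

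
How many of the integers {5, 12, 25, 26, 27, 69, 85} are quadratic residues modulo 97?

(5/97) = -1 → non-residue.
(12/97) = +1 → QR.
(25/97) = +1 → QR.
(26/97) = -1 → non-residue.
(27/97) = +1 → QR.
(69/97) = -1 → non-residue.
(85/97) = +1 → QR.
Total quadratic residues among the 7: 4.

4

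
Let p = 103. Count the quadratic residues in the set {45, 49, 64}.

2

(45/103) = -1 → non-residue.
(49/103) = +1 → QR.
(64/103) = +1 → QR.
Total quadratic residues among the 3: 2.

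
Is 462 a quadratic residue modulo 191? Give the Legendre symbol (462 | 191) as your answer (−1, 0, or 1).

First reduce: 462 ≡ 80 (mod 191).
Pull out 2^4: since 191 ≡ 7 (mod 8), (2/191) = +1, so (2/191)^4 = +1.
Reciprocity: 5 ≡ 1 and 191 ≡ 3 (mod 4), so (5/191) = +(191/5).
Reduce top mod 5: now compute (1/5).
Reached (1/5) = 1. Collecting the sign flips along the way, the symbol is +1.

1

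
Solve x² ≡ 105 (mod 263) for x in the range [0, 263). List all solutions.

47, 216

Since 263 ≡ 3 (mod 4), a square root of 105 is 105^((263+1)/4) = 105^66 mod 263.
Repeated squaring: 105^2≡242, 105^4≡178, 105^8≡124, 105^16≡122, 105^32≡156, 105^64≡140 (mod 263).
105^66 = 105^(64+2) ≡ 216 (mod 263).
Check: 216² = 46656 ≡ 105 (mod 263). The two roots are 47 and 216.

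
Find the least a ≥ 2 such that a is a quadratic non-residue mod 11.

(2/11) = −1, so 2 is the smallest positive non-residue mod 11.

2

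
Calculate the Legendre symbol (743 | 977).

Euler's criterion: (743/977) ≡ 743^488 (mod 977).
743^2 ≡ 44 (mod 977)
743^4 ≡ 959 (mod 977)
743^8 ≡ 324 (mod 977)
743^16 ≡ 437 (mod 977)
743^32 ≡ 454 (mod 977)
743^64 ≡ 946 (mod 977)
743^128 ≡ 961 (mod 977)
743^256 ≡ 256 (mod 977)
743^488 = 743^(256+128+64+32+8) ≡ 976 (mod 977).
Result is 976 ≡ −1, so (743/977) = −1.

-1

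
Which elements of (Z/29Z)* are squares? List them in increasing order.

1,4,5,6,7,9,13,16,20,22,23,24,25,28

Square k = 1,…,14 (k and 29−k give the same square):
1²=1, 2²=4, 3²=9, 4²=16, 5²=25, 6²≡7, 7²≡20, 8²≡6, 9²≡23, 10²≡13, 11²≡5, 12²≡28, 13²≡24, 14²≡22 (mod 29).
So the quadratic residues mod 29 are {1, 4, 5, 6, 7, 9, 13, 16, 20, 22, 23, 24, 25, 28}.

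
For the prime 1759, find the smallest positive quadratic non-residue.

(2/1759) = +1, so 2 is a residue.
(3/1759) = −1, so 3 is the smallest positive non-residue mod 1759.

3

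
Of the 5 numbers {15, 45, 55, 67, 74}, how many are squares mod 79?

(15/79) = -1 → non-residue.
(45/79) = +1 → QR.
(55/79) = +1 → QR.
(67/79) = +1 → QR.
(74/79) = -1 → non-residue.
Total quadratic residues among the 5: 3.

3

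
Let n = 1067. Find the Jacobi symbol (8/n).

-1

Pull out 2^3: since 1067 ≡ 3 (mod 8), (2/1067) = -1, so (2/1067)^3 = -1.
Reached (1/1067) = 1. Collecting the sign flips along the way, the symbol is -1.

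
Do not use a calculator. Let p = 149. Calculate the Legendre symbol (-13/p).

First reduce: -13 ≡ 136 (mod 149).
Pull out 2^3: since 149 ≡ 5 (mod 8), (2/149) = -1, so (2/149)^3 = -1.
Reciprocity: 17 ≡ 1 and 149 ≡ 1 (mod 4), so (17/149) = +(149/17).
Reduce top mod 17: now compute (13/17).
Reciprocity: 13 ≡ 1 and 17 ≡ 1 (mod 4), so (13/17) = +(17/13).
Reduce top mod 13: now compute (4/13).
Pull out 2^2: since 13 ≡ 5 (mod 8), (2/13) = -1, so (2/13)^2 = +1.
Reached (1/13) = 1. Collecting the sign flips along the way, the symbol is -1.

-1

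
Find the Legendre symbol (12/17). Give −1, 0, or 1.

Pull out 2^2: since 17 ≡ 1 (mod 8), (2/17) = +1, so (2/17)^2 = +1.
Reciprocity: 3 ≡ 3 and 17 ≡ 1 (mod 4), so (3/17) = +(17/3).
Reduce top mod 3: now compute (2/3).
Pull out 2: since 3 ≡ 3 (mod 8), (2/3) = -1.
Reached (1/3) = 1. Collecting the sign flips along the way, the symbol is -1.

-1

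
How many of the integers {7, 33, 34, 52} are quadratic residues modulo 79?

(7/79) = -1 → non-residue.
(33/79) = -1 → non-residue.
(34/79) = -1 → non-residue.
(52/79) = +1 → QR.
Total quadratic residues among the 4: 1.

1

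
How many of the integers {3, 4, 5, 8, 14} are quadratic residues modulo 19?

2

(3/19) = -1 → non-residue.
(4/19) = +1 → QR.
(5/19) = +1 → QR.
(8/19) = -1 → non-residue.
(14/19) = -1 → non-residue.
Total quadratic residues among the 5: 2.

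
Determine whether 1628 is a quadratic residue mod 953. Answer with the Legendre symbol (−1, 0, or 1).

First reduce: 1628 ≡ 675 (mod 953).
Reciprocity: 675 ≡ 3 and 953 ≡ 1 (mod 4), so (675/953) = +(953/675).
Reduce top mod 675: now compute (278/675).
Pull out 2: since 675 ≡ 3 (mod 8), (2/675) = -1.
Reciprocity: 139 ≡ 3 and 675 ≡ 3 (mod 4), so (139/675) = −(675/139).
Reduce top mod 139: now compute (119/139).
Reciprocity: 119 ≡ 3 and 139 ≡ 3 (mod 4), so (119/139) = −(139/119).
Reduce top mod 119: now compute (20/119).
Pull out 2^2: since 119 ≡ 7 (mod 8), (2/119) = +1, so (2/119)^2 = +1.
Reciprocity: 5 ≡ 1 and 119 ≡ 3 (mod 4), so (5/119) = +(119/5).
Reduce top mod 5: now compute (4/5).
Pull out 2^2: since 5 ≡ 5 (mod 8), (2/5) = -1, so (2/5)^2 = +1.
Reached (1/5) = 1. Collecting the sign flips along the way, the symbol is -1.

-1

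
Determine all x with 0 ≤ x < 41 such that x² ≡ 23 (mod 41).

8, 33

41 ≡ 1 (mod 4), so we find a root by search.
Trying successive values, 8² = 64 ≡ 23 (mod 41). The other root is 41 − 8 = 33.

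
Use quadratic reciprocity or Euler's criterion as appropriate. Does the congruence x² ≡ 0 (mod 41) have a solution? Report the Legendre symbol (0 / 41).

0

Top reduces to 0: gcd > 1, so the symbol is 0.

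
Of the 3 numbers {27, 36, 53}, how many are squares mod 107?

(27/107) = +1 → QR.
(36/107) = +1 → QR.
(53/107) = +1 → QR.
Total quadratic residues among the 3: 3.

3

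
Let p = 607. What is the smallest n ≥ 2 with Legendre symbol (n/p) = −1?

3

(2/607) = +1, so 2 is a residue.
(3/607) = −1, so 3 is the smallest positive non-residue mod 607.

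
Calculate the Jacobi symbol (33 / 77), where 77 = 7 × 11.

Reciprocity: 33 ≡ 1 and 77 ≡ 1 (mod 4), so (33/77) = +(77/33).
Reduce top mod 33: now compute (11/33).
Reciprocity: 11 ≡ 3 and 33 ≡ 1 (mod 4), so (11/33) = +(33/11).
Reduce top mod 11: now compute (0/11).
Top reduces to 0: gcd > 1, so the symbol is 0.

0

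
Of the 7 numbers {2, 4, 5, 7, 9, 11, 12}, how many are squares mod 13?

3

(2/13) = -1 → non-residue.
(4/13) = +1 → QR.
(5/13) = -1 → non-residue.
(7/13) = -1 → non-residue.
(9/13) = +1 → QR.
(11/13) = -1 → non-residue.
(12/13) = +1 → QR.
Total quadratic residues among the 7: 3.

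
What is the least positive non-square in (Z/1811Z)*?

(2/1811) = −1, so 2 is the smallest positive non-residue mod 1811.

2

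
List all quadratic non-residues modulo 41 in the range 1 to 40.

Square k = 1,…,20 (k and 41−k give the same square):
1²=1, 2²=4, 3²=9, 4²=16, 5²=25, 6²=36, 7²≡8, 8²≡23, 9²≡40, 10²≡18, 11²≡39, 12²≡21, 13²≡5, 14²≡32, 15²≡20, 16²≡10, 17²≡2, 18²≡37, 19²≡33, 20²≡31 (mod 41).
The residues are {1, 2, 4, 5, 8, 9, 10, 16, 18, 20, 21, 23, 25, 31, 32, 33, 36, 37, 39, 40}; the non-residues are the remaining 20 nonzero classes.

3,6,7,11,12,13,14,15,17,19,22,24,26,27,28,29,30,34,35,38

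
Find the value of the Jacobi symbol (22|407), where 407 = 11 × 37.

0

Pull out 2: since 407 ≡ 7 (mod 8), (2/407) = +1.
Reciprocity: 11 ≡ 3 and 407 ≡ 3 (mod 4), so (11/407) = −(407/11).
Reduce top mod 11: now compute (0/11).
Top reduces to 0: gcd > 1, so the symbol is 0.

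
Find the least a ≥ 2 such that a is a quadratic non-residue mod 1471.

(2/1471) = +1, so 2 is a residue.
(3/1471) = −1, so 3 is the smallest positive non-residue mod 1471.

3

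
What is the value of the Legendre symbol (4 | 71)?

Pull out 2^2: since 71 ≡ 7 (mod 8), (2/71) = +1, so (2/71)^2 = +1.
Reached (1/71) = 1. Collecting the sign flips along the way, the symbol is +1.

1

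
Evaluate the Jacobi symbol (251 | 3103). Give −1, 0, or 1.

Reciprocity: 251 ≡ 3 and 3103 ≡ 3 (mod 4), so (251/3103) = −(3103/251).
Reduce top mod 251: now compute (91/251).
Reciprocity: 91 ≡ 3 and 251 ≡ 3 (mod 4), so (91/251) = −(251/91).
Reduce top mod 91: now compute (69/91).
Reciprocity: 69 ≡ 1 and 91 ≡ 3 (mod 4), so (69/91) = +(91/69).
Reduce top mod 69: now compute (22/69).
Pull out 2: since 69 ≡ 5 (mod 8), (2/69) = -1.
Reciprocity: 11 ≡ 3 and 69 ≡ 1 (mod 4), so (11/69) = +(69/11).
Reduce top mod 11: now compute (3/11).
Reciprocity: 3 ≡ 3 and 11 ≡ 3 (mod 4), so (3/11) = −(11/3).
Reduce top mod 3: now compute (2/3).
Pull out 2: since 3 ≡ 3 (mod 8), (2/3) = -1.
Reached (1/3) = 1. Collecting the sign flips along the way, the symbol is -1.

-1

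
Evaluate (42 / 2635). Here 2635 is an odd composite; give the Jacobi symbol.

1

Pull out 2: since 2635 ≡ 3 (mod 8), (2/2635) = -1.
Reciprocity: 21 ≡ 1 and 2635 ≡ 3 (mod 4), so (21/2635) = +(2635/21).
Reduce top mod 21: now compute (10/21).
Pull out 2: since 21 ≡ 5 (mod 8), (2/21) = -1.
Reciprocity: 5 ≡ 1 and 21 ≡ 1 (mod 4), so (5/21) = +(21/5).
Reduce top mod 5: now compute (1/5).
Reached (1/5) = 1. Collecting the sign flips along the way, the symbol is +1.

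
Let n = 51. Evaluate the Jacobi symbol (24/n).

Pull out 2^3: since 51 ≡ 3 (mod 8), (2/51) = -1, so (2/51)^3 = -1.
Reciprocity: 3 ≡ 3 and 51 ≡ 3 (mod 4), so (3/51) = −(51/3).
Reduce top mod 3: now compute (0/3).
Top reduces to 0: gcd > 1, so the symbol is 0.

0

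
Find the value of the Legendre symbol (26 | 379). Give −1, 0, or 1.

1

Euler's criterion: (26/379) ≡ 26^189 (mod 379).
26^2 ≡ 297 (mod 379)
26^4 ≡ 281 (mod 379)
26^8 ≡ 129 (mod 379)
26^16 ≡ 344 (mod 379)
26^32 ≡ 88 (mod 379)
26^64 ≡ 164 (mod 379)
26^128 ≡ 366 (mod 379)
26^189 = 26^(128+32+16+8+4+1) ≡ 1 (mod 379).
Result is 1, so (26/379) = 1.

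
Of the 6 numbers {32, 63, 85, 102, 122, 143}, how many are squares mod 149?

4

(32/149) = -1 → non-residue.
(63/149) = +1 → QR.
(85/149) = +1 → QR.
(102/149) = +1 → QR.
(122/149) = -1 → non-residue.
(143/149) = +1 → QR.
Total quadratic residues among the 6: 4.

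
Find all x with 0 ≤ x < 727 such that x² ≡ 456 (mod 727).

Since 727 ≡ 3 (mod 4), a square root of 456 is 456^((727+1)/4) = 456^182 mod 727.
Repeated squaring: 456^2≡14, 456^4≡196, 456^8≡612, 456^16≡139, 456^32≡419, 456^64≡354, 456^128≡272 (mod 727).
456^182 = 456^(128+32+16+4+2) ≡ 669 (mod 727).
Check: 669² = 447561 ≡ 456 (mod 727). The two roots are 58 and 669.

58, 669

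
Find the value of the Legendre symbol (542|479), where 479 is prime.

First reduce: 542 ≡ 63 (mod 479).
Reciprocity: 63 ≡ 3 and 479 ≡ 3 (mod 4), so (63/479) = −(479/63).
Reduce top mod 63: now compute (38/63).
Pull out 2: since 63 ≡ 7 (mod 8), (2/63) = +1.
Reciprocity: 19 ≡ 3 and 63 ≡ 3 (mod 4), so (19/63) = −(63/19).
Reduce top mod 19: now compute (6/19).
Pull out 2: since 19 ≡ 3 (mod 8), (2/19) = -1.
Reciprocity: 3 ≡ 3 and 19 ≡ 3 (mod 4), so (3/19) = −(19/3).
Reduce top mod 3: now compute (1/3).
Reached (1/3) = 1. Collecting the sign flips along the way, the symbol is +1.

1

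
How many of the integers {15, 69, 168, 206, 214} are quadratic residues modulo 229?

3

(15/229) = +1 → QR.
(69/229) = -1 → non-residue.
(168/229) = +1 → QR.
(206/229) = -1 → non-residue.
(214/229) = +1 → QR.
Total quadratic residues among the 5: 3.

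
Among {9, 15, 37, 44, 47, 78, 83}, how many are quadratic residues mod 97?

3

(9/97) = +1 → QR.
(15/97) = -1 → non-residue.
(37/97) = -1 → non-residue.
(44/97) = +1 → QR.
(47/97) = +1 → QR.
(78/97) = -1 → non-residue.
(83/97) = -1 → non-residue.
Total quadratic residues among the 7: 3.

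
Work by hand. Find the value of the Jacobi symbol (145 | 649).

-1

Reciprocity: 145 ≡ 1 and 649 ≡ 1 (mod 4), so (145/649) = +(649/145).
Reduce top mod 145: now compute (69/145).
Reciprocity: 69 ≡ 1 and 145 ≡ 1 (mod 4), so (69/145) = +(145/69).
Reduce top mod 69: now compute (7/69).
Reciprocity: 7 ≡ 3 and 69 ≡ 1 (mod 4), so (7/69) = +(69/7).
Reduce top mod 7: now compute (6/7).
Pull out 2: since 7 ≡ 7 (mod 8), (2/7) = +1.
Reciprocity: 3 ≡ 3 and 7 ≡ 3 (mod 4), so (3/7) = −(7/3).
Reduce top mod 3: now compute (1/3).
Reached (1/3) = 1. Collecting the sign flips along the way, the symbol is -1.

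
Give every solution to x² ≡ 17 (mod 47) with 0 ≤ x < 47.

Since 47 ≡ 3 (mod 4), a square root of 17 is 17^((47+1)/4) = 17^12 mod 47.
Repeated squaring: 17^2≡7, 17^4≡2, 17^8≡4 (mod 47).
17^12 = 17^(8+4) ≡ 8 (mod 47).
Check: 8² = 64 ≡ 17 (mod 47). The two roots are 8 and 39.

8, 39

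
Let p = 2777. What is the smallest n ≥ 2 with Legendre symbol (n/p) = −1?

(2/2777) = +1, so 2 is a residue.
(3/2777) = −1, so 3 is the smallest positive non-residue mod 2777.

3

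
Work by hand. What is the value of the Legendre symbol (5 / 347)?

Reciprocity: 5 ≡ 1 and 347 ≡ 3 (mod 4), so (5/347) = +(347/5).
Reduce top mod 5: now compute (2/5).
Pull out 2: since 5 ≡ 5 (mod 8), (2/5) = -1.
Reached (1/5) = 1. Collecting the sign flips along the way, the symbol is -1.

-1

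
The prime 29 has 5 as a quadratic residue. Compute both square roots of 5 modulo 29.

11, 18

29 ≡ 1 (mod 4), so we find a root by search.
Trying successive values, 11² = 121 ≡ 5 (mod 29). The other root is 29 − 11 = 18.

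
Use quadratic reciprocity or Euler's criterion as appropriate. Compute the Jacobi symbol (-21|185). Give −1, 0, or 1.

First reduce: -21 ≡ 164 (mod 185).
Pull out 2^2: since 185 ≡ 1 (mod 8), (2/185) = +1, so (2/185)^2 = +1.
Reciprocity: 41 ≡ 1 and 185 ≡ 1 (mod 4), so (41/185) = +(185/41).
Reduce top mod 41: now compute (21/41).
Reciprocity: 21 ≡ 1 and 41 ≡ 1 (mod 4), so (21/41) = +(41/21).
Reduce top mod 21: now compute (20/21).
Pull out 2^2: since 21 ≡ 5 (mod 8), (2/21) = -1, so (2/21)^2 = +1.
Reciprocity: 5 ≡ 1 and 21 ≡ 1 (mod 4), so (5/21) = +(21/5).
Reduce top mod 5: now compute (1/5).
Reached (1/5) = 1. Collecting the sign flips along the way, the symbol is +1.

1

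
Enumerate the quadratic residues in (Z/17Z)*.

1 2 4 8 9 13 15 16

Square k = 1,…,8 (k and 17−k give the same square):
1²=1, 2²=4, 3²=9, 4²=16, 5²≡8, 6²≡2, 7²≡15, 8²≡13 (mod 17).
So the quadratic residues mod 17 are {1, 2, 4, 8, 9, 13, 15, 16}.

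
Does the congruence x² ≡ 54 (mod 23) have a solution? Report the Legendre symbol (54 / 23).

First reduce: 54 ≡ 8 (mod 23).
Pull out 2^3: since 23 ≡ 7 (mod 8), (2/23) = +1, so (2/23)^3 = +1.
Reached (1/23) = 1. Collecting the sign flips along the way, the symbol is +1.

1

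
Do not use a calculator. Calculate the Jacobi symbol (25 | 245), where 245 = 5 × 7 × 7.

Reciprocity: 25 ≡ 1 and 245 ≡ 1 (mod 4), so (25/245) = +(245/25).
Reduce top mod 25: now compute (20/25).
Pull out 2^2: since 25 ≡ 1 (mod 8), (2/25) = +1, so (2/25)^2 = +1.
Reciprocity: 5 ≡ 1 and 25 ≡ 1 (mod 4), so (5/25) = +(25/5).
Reduce top mod 5: now compute (0/5).
Top reduces to 0: gcd > 1, so the symbol is 0.

0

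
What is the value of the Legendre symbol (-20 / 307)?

First reduce: -20 ≡ 287 (mod 307).
Reciprocity: 287 ≡ 3 and 307 ≡ 3 (mod 4), so (287/307) = −(307/287).
Reduce top mod 287: now compute (20/287).
Pull out 2^2: since 287 ≡ 7 (mod 8), (2/287) = +1, so (2/287)^2 = +1.
Reciprocity: 5 ≡ 1 and 287 ≡ 3 (mod 4), so (5/287) = +(287/5).
Reduce top mod 5: now compute (2/5).
Pull out 2: since 5 ≡ 5 (mod 8), (2/5) = -1.
Reached (1/5) = 1. Collecting the sign flips along the way, the symbol is +1.

1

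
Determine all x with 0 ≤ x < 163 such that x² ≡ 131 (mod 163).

72, 91

Since 163 ≡ 3 (mod 4), a square root of 131 is 131^((163+1)/4) = 131^41 mod 163.
Repeated squaring: 131^2≡46, 131^4≡160, 131^8≡9, 131^16≡81, 131^32≡41 (mod 163).
131^41 = 131^(32+8+1) ≡ 91 (mod 163).
Check: 91² = 8281 ≡ 131 (mod 163). The two roots are 72 and 91.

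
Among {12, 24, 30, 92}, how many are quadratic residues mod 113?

(12/113) = -1 → non-residue.
(24/113) = -1 → non-residue.
(30/113) = +1 → QR.
(92/113) = -1 → non-residue.
Total quadratic residues among the 4: 1.

1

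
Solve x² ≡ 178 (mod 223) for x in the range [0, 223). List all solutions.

63, 160

Since 223 ≡ 3 (mod 4), a square root of 178 is 178^((223+1)/4) = 178^56 mod 223.
Repeated squaring: 178^2≡18, 178^4≡101, 178^8≡166, 178^16≡127, 178^32≡73 (mod 223).
178^56 = 178^(32+16+8) ≡ 63 (mod 223).
Check: 63² = 3969 ≡ 178 (mod 223). The two roots are 63 and 160.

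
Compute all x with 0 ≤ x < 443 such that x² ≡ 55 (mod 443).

Since 443 ≡ 3 (mod 4), a square root of 55 is 55^((443+1)/4) = 55^111 mod 443.
Repeated squaring: 55^2≡367, 55^4≡17, 55^8≡289, 55^16≡237, 55^32≡351, 55^64≡47 (mod 443).
55^111 = 55^(64+32+8+4+2+1) ≡ 344 (mod 443).
Check: 344² = 118336 ≡ 55 (mod 443). The two roots are 99 and 344.

99, 344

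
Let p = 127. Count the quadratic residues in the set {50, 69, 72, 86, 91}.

(50/127) = +1 → QR.
(69/127) = +1 → QR.
(72/127) = +1 → QR.
(86/127) = -1 → non-residue.
(91/127) = -1 → non-residue.
Total quadratic residues among the 5: 3.

3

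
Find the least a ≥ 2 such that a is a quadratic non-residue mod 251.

2

(2/251) = −1, so 2 is the smallest positive non-residue mod 251.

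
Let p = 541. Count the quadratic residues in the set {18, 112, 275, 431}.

2

(18/541) = -1 → non-residue.
(112/541) = +1 → QR.
(275/541) = -1 → non-residue.
(431/541) = +1 → QR.
Total quadratic residues among the 4: 2.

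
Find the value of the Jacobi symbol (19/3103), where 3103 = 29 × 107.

-1

Reciprocity: 19 ≡ 3 and 3103 ≡ 3 (mod 4), so (19/3103) = −(3103/19).
Reduce top mod 19: now compute (6/19).
Pull out 2: since 19 ≡ 3 (mod 8), (2/19) = -1.
Reciprocity: 3 ≡ 3 and 19 ≡ 3 (mod 4), so (3/19) = −(19/3).
Reduce top mod 3: now compute (1/3).
Reached (1/3) = 1. Collecting the sign flips along the way, the symbol is -1.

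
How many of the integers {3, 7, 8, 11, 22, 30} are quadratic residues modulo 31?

2

(3/31) = -1 → non-residue.
(7/31) = +1 → QR.
(8/31) = +1 → QR.
(11/31) = -1 → non-residue.
(22/31) = -1 → non-residue.
(30/31) = -1 → non-residue.
Total quadratic residues among the 6: 2.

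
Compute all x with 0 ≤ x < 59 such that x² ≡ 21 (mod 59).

27, 32

Since 59 ≡ 3 (mod 4), a square root of 21 is 21^((59+1)/4) = 21^15 mod 59.
Repeated squaring: 21^2≡28, 21^4≡17, 21^8≡53 (mod 59).
21^15 = 21^(8+4+2+1) ≡ 27 (mod 59).
Check: 27² = 729 ≡ 21 (mod 59). The two roots are 27 and 32.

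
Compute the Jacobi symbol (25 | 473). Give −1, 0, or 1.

Reciprocity: 25 ≡ 1 and 473 ≡ 1 (mod 4), so (25/473) = +(473/25).
Reduce top mod 25: now compute (23/25).
Reciprocity: 23 ≡ 3 and 25 ≡ 1 (mod 4), so (23/25) = +(25/23).
Reduce top mod 23: now compute (2/23).
Pull out 2: since 23 ≡ 7 (mod 8), (2/23) = +1.
Reached (1/23) = 1. Collecting the sign flips along the way, the symbol is +1.

1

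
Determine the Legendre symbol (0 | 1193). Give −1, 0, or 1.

Top reduces to 0: gcd > 1, so the symbol is 0.

0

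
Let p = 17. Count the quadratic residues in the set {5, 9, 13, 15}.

(5/17) = -1 → non-residue.
(9/17) = +1 → QR.
(13/17) = +1 → QR.
(15/17) = +1 → QR.
Total quadratic residues among the 4: 3.

3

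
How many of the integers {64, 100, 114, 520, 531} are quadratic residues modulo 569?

4

(64/569) = +1 → QR.
(100/569) = +1 → QR.
(114/569) = +1 → QR.
(520/569) = +1 → QR.
(531/569) = -1 → non-residue.
Total quadratic residues among the 5: 4.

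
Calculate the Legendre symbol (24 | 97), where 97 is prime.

1

Pull out 2^3: since 97 ≡ 1 (mod 8), (2/97) = +1, so (2/97)^3 = +1.
Reciprocity: 3 ≡ 3 and 97 ≡ 1 (mod 4), so (3/97) = +(97/3).
Reduce top mod 3: now compute (1/3).
Reached (1/3) = 1. Collecting the sign flips along the way, the symbol is +1.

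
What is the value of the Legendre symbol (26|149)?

1

Euler's criterion: (26/149) ≡ 26^74 (mod 149).
26^2 ≡ 80 (mod 149)
26^4 ≡ 142 (mod 149)
26^8 ≡ 49 (mod 149)
26^16 ≡ 17 (mod 149)
26^32 ≡ 140 (mod 149)
26^64 ≡ 81 (mod 149)
26^74 = 26^(64+8+2) ≡ 1 (mod 149).
Result is 1, so (26/149) = 1.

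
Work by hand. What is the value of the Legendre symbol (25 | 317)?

Reciprocity: 25 ≡ 1 and 317 ≡ 1 (mod 4), so (25/317) = +(317/25).
Reduce top mod 25: now compute (17/25).
Reciprocity: 17 ≡ 1 and 25 ≡ 1 (mod 4), so (17/25) = +(25/17).
Reduce top mod 17: now compute (8/17).
Pull out 2^3: since 17 ≡ 1 (mod 8), (2/17) = +1, so (2/17)^3 = +1.
Reached (1/17) = 1. Collecting the sign flips along the way, the symbol is +1.

1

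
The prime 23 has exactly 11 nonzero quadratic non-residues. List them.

Square k = 1,…,11 (k and 23−k give the same square):
1²=1, 2²=4, 3²=9, 4²=16, 5²≡2, 6²≡13, 7²≡3, 8²≡18, 9²≡12, 10²≡8, 11²≡6 (mod 23).
The residues are {1, 2, 3, 4, 6, 8, 9, 12, 13, 16, 18}; the non-residues are the remaining 11 nonzero classes.

5, 7, 10, 11, 14, 15, 17, 19, 20, 21, 22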